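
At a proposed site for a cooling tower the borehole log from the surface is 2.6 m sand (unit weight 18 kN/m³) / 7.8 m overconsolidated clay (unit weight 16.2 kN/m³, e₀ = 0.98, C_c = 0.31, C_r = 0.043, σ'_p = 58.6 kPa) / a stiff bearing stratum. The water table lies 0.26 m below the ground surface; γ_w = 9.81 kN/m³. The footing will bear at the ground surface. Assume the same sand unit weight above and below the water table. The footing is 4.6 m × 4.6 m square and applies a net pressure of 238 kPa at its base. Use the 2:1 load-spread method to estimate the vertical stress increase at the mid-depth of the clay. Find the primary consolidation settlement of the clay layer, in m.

Mid-depth of clay below the ground surface: z = 2.6 + 7.8/2 = 6.5 m.
Total vertical stress at mid-clay: σ_v = 18×2.6 + 16.2×3.9 = 109.98 kPa.
Pore pressure: u = 9.81×(6.5 − 0.26) = 61.214 kPa.
Initial effective stress: σ'_0 = σ_v − u = 109.98 − 61.214 = 48.766 kPa.
Stress increase at mid-clay by the 2:1 spreading method:
Δσ = qBL/((B+z)(L+z)) = 238×4.6×4.6/((4.6+6.5)(4.6+6.5)) = 40.874 kPa
Final effective stress: σ'_f = 48.766 + 40.874 = 89.64 kPa.
σ'_f = 89.64 > σ'_p = 58.6 kPa, so the stress path crosses the preconsolidation pressure — recompression up to σ'_p, then virgin compression beyond:
S_c = H/(1+e₀)·[C_r·log₁₀(σ'_p/σ'_0) + C_c·log₁₀(σ'_f/σ'_p)]
    = 7.8/1.98 × [0.043×log₁₀(58.6/48.766) + 0.31×log₁₀(89.64/58.6)]
    = 3.9394 × [0.0034306 + 0.057227] = 0.239 m

S_c ≈ 0.239 m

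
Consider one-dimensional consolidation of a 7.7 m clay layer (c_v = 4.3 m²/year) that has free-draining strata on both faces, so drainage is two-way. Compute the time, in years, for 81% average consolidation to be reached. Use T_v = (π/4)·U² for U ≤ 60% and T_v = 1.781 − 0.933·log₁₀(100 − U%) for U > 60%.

Drainage path length: H_d = H/2 = 3.85 m (double drainage).
U > 60%: T_v = 1.781 − 0.933·log₁₀(100 − 81) = 0.58792.
t = T_v·H_d²/c_v = 0.58792×3.85²/4.3 = 2.027 years.

t ≈ 2.03 years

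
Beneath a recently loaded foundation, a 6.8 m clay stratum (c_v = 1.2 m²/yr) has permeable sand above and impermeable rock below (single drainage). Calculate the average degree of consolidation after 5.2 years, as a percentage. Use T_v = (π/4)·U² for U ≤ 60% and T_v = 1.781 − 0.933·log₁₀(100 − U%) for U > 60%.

U ≈ 41.5 %

Drainage path length: H_d = H = 6.8 m (single drainage).
T_v = c_v·t/H_d² = 1.2×5.2/6.8² = 0.13495.
T_v = 0.13495 corresponds to the U ≤ 60% branch:
U = √(4T_v/π) = 0.4145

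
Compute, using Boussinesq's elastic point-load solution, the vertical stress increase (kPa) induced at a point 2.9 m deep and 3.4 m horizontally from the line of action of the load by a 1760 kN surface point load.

Δσ_z ≈ 11.5 kPa

Boussinesq vertical stress below a point load on an elastic half-space:
Δσ_z = 3P/(2πz²) · [1 + (r/z)²]^(−5/2)
r/z = 3.4/2.9 = 1.1724; [1+(r/z)²]^(−5/2) = 0.11509.
Δσ_z = 3×1760/(2π×2.9²) × 0.11509 = 99.921 × 0.11509 = 11.5 kPa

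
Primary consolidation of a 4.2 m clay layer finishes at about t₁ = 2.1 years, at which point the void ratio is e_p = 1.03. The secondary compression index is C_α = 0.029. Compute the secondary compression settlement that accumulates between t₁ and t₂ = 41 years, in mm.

S_s ≈ 77.4 mm

Secondary compression: S_s = C_α·H/(1+e_p)·log₁₀(t₂/t₁)
S_s = 0.029×4.2/(1+1.03)×log₁₀(41/2.1)
    = 0.06 × 1.291 = 0.07743 m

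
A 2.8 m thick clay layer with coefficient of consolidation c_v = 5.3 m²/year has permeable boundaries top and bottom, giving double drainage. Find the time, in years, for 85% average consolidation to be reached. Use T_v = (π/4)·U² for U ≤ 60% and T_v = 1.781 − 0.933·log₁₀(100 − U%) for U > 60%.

t ≈ 0.253 years

Drainage path length: H_d = H/2 = 1.4 m (double drainage).
U > 60%: T_v = 1.781 − 0.933·log₁₀(100 − 85) = 0.68371.
t = T_v·H_d²/c_v = 0.68371×1.4²/5.3 = 0.2528 years.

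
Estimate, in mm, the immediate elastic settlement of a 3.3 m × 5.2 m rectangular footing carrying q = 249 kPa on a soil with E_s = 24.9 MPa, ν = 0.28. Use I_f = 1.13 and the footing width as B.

S_e ≈ 34.4 mm

Immediate (elastic) settlement: S_e = q·B·(1−ν²)/E_s · I_f.
E_s = 24.9 MPa = 24900 kPa.
S_e = 249 × 3.3 × (1 − 0.28²) / 24900 × 1.13
    = 249 × 3.3 × 0.9216 / 24900 × 1.13
    = 0.03437 m = 34.37 mm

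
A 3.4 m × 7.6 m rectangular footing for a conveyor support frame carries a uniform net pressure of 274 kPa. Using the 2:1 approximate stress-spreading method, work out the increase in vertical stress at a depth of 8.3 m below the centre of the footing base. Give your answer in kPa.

Δσ_z ≈ 38.1 kPa

By the 2:1 method the load spreads at 1 horizontal : 2 vertical, so at depth z the loaded area has grown by z in each plan dimension:
Δσ = qBL/((B+z)(L+z)) = 274×3.4×7.6/((3.4+8.3)(7.6+8.3)) = 38.059 kPa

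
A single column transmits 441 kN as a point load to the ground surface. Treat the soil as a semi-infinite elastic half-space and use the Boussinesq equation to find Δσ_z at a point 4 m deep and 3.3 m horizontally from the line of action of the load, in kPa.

Δσ_z ≈ 3.59 kPa

Boussinesq vertical stress below a point load on an elastic half-space:
Δσ_z = 3P/(2πz²) · [1 + (r/z)²]^(−5/2)
r/z = 3.3/4 = 0.825; [1+(r/z)²]^(−5/2) = 0.2731.
Δσ_z = 3×441/(2π×4²) × 0.2731 = 13.16 × 0.2731 = 3.594 kPa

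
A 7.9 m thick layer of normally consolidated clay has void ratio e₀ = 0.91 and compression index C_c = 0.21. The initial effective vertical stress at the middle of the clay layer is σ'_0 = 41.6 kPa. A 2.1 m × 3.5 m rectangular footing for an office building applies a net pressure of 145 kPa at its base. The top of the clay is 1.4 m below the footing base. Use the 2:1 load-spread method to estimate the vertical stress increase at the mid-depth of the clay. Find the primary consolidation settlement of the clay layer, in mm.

S_c ≈ 124 mm

Mid-depth of clay below the footing base: z = 1.4 + 7.9/2 = 5.35 m.
Stress increase at mid-clay by the 2:1 spreading method:
Δσ = qBL/((B+z)(L+z)) = 145×2.1×3.5/((2.1+5.35)(3.5+5.35)) = 16.164 kPa
Final effective stress: σ'_f = σ'_0 + Δσ = 41.6 + 16.164 = 57.764 kPa.
Normally consolidated clay, so the full stress increment lies on the virgin compression line:
S_c = C_c·H/(1+e₀)·log₁₀(σ'_f/σ'_0) = 0.21×7.9/(1+0.91)×log₁₀(57.764/41.6)
    = 0.86859 × 0.14256 = 0.1238 m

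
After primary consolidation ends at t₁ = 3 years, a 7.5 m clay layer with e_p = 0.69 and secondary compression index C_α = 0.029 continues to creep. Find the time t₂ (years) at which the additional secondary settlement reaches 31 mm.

S_s = C_α·H/(1+e_p)·log₁₀(t₂/t₁) ⇒ log₁₀(t₂/t₁) = S_s·(1+e_p)/(C_α·H).
log₁₀(t₂/t₁) = 0.031 × (1+0.69) / (0.029×7.5) = 0.2409
t₂ = t₁ × 10^0.2409 = 3 × 1.741 = 5.224 years

t₂ ≈ 5.22 years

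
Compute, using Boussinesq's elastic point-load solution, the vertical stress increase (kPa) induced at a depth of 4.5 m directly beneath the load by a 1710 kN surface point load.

Δσ_z ≈ 40.3 kPa

Boussinesq vertical stress below a point load on an elastic half-space:
Δσ_z = 3P/(2πz²) · [1 + (r/z)²]^(−5/2)
r/z = 0/4.5 = 0; [1+(r/z)²]^(−5/2) = 1.
Δσ_z = 3×1710/(2π×4.5²) × 1 = 40.319 × 1 = 40.32 kPa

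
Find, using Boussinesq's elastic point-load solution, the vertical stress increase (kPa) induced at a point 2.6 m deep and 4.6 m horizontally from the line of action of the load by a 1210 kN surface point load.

Δσ_z ≈ 2.47 kPa

Boussinesq vertical stress below a point load on an elastic half-space:
Δσ_z = 3P/(2πz²) · [1 + (r/z)²]^(−5/2)
r/z = 4.6/2.6 = 1.7692; [1+(r/z)²]^(−5/2) = 0.028846.
Δσ_z = 3×1210/(2π×2.6²) × 0.028846 = 85.463 × 0.028846 = 2.465 kPa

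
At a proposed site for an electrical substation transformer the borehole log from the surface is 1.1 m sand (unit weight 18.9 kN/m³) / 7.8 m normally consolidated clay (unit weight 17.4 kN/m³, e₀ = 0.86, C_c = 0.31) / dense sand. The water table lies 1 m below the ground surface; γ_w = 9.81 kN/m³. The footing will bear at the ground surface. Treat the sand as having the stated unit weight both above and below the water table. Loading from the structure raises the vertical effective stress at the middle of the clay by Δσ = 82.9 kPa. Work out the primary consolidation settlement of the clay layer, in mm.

S_c ≈ 556 mm

Mid-depth of clay below the ground surface: z = 1.1 + 7.8/2 = 5 m.
Total vertical stress at mid-clay: σ_v = 18.9×1.1 + 17.4×3.9 = 88.65 kPa.
Pore pressure: u = 9.81×(5 − 1) = 39.24 kPa.
Initial effective stress: σ'_0 = σ_v − u = 88.65 − 39.24 = 49.41 kPa.
Final effective stress: σ'_f = σ'_0 + Δσ = 49.41 + 82.9 = 132.31 kPa.
Normally consolidated clay, so the full stress increment lies on the virgin compression line:
S_c = C_c·H/(1+e₀)·log₁₀(σ'_f/σ'_0) = 0.31×7.8/(1+0.86)×log₁₀(132.31/49.41)
    = 1.3 × 0.42778 = 0.5561 m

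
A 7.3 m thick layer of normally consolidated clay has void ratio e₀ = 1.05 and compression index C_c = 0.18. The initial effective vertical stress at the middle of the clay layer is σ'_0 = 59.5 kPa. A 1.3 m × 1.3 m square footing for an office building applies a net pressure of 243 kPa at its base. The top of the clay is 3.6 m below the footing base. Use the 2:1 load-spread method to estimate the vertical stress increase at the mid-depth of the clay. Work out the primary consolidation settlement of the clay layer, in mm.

Mid-depth of clay below the footing base: z = 3.6 + 7.3/2 = 7.25 m.
Stress increase at mid-clay by the 2:1 spreading method:
Δσ = qBL/((B+z)(L+z)) = 243×1.3×1.3/((1.3+7.25)(1.3+7.25)) = 5.6177 kPa
Final effective stress: σ'_f = σ'_0 + Δσ = 59.5 + 5.6177 = 65.118 kPa.
Normally consolidated clay, so the full stress increment lies on the virgin compression line:
S_c = C_c·H/(1+e₀)·log₁₀(σ'_f/σ'_0) = 0.18×7.3/(1+1.05)×log₁₀(65.118/59.5)
    = 0.64098 × 0.039184 = 0.02512 m

S_c ≈ 25.1 mm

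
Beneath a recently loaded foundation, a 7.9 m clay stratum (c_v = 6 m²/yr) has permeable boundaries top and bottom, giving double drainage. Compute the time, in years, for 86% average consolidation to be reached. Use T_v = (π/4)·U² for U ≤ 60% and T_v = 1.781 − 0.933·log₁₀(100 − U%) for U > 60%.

t ≈ 1.85 years

Drainage path length: H_d = H/2 = 3.95 m (double drainage).
U > 60%: T_v = 1.781 − 0.933·log₁₀(100 − 86) = 0.71166.
t = T_v·H_d²/c_v = 0.71166×3.95²/6 = 1.851 years.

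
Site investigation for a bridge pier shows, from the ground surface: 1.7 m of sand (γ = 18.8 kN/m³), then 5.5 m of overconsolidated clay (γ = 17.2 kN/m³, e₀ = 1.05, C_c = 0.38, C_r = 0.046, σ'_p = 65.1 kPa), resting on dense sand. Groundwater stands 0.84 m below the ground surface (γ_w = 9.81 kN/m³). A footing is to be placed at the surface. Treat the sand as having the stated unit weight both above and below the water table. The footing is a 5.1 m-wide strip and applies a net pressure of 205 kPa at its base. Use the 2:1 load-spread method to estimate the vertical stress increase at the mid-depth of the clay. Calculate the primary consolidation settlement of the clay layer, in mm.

Mid-depth of clay below the ground surface: z = 1.7 + 5.5/2 = 4.45 m.
Total vertical stress at mid-clay: σ_v = 18.8×1.7 + 17.2×2.75 = 79.26 kPa.
Pore pressure: u = 9.81×(4.45 − 0.84) = 35.414 kPa.
Initial effective stress: σ'_0 = σ_v − u = 79.26 − 35.414 = 43.846 kPa.
Stress increase at mid-clay by the 2:1 spreading method:
Δσ = qB/(B+z) = 205×5.1/(5.1+4.45) = 109.48 kPa
Final effective stress: σ'_f = 43.846 + 109.48 = 153.33 kPa.
σ'_f = 153.33 > σ'_p = 65.1 kPa, so the stress path crosses the preconsolidation pressure — recompression up to σ'_p, then virgin compression beyond:
S_c = H/(1+e₀)·[C_r·log₁₀(σ'_p/σ'_0) + C_c·log₁₀(σ'_f/σ'_p)]
    = 5.5/2.05 × [0.046×log₁₀(65.1/43.846) + 0.38×log₁₀(153.33/65.1)]
    = 2.6829 × [0.0078959 + 0.14138] = 0.4005 m

S_c ≈ 400 mm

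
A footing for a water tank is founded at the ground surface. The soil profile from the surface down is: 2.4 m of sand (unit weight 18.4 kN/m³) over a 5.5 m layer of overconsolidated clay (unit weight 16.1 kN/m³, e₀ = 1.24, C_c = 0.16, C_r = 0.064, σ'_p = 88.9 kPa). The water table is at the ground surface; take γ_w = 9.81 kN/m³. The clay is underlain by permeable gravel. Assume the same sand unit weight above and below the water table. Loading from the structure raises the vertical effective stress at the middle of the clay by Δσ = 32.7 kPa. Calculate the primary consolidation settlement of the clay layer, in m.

Mid-depth of clay below the ground surface: z = 2.4 + 5.5/2 = 5.15 m.
Total vertical stress at mid-clay: σ_v = 18.4×2.4 + 16.1×2.75 = 88.435 kPa.
Pore pressure: u = 9.81×(5.15 − 0) = 50.522 kPa.
Initial effective stress: σ'_0 = σ_v − u = 88.435 − 50.522 = 37.913 kPa.
Final effective stress: σ'_f = 37.913 + 32.7 = 70.613 kPa.
σ'_f = 70.613 ≤ σ'_p = 88.9 kPa, so the clay remains overconsolidated and only the recompression index applies:
S_c = C_r·H/(1+e₀)·log₁₀(σ'_f/σ'_0) = 0.064×5.5/2.24×log₁₀(70.613/37.913)
    = 0.15715 × 0.2701 = 0.04245 m

S_c ≈ 0.0424 m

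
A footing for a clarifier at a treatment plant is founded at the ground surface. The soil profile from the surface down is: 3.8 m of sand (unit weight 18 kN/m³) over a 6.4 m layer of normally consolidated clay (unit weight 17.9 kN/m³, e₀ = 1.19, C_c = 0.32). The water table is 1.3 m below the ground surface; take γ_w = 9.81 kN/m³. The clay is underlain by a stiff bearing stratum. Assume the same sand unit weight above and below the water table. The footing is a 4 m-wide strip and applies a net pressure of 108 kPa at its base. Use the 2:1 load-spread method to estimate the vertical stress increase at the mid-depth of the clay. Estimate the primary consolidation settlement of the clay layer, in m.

S_c ≈ 0.181 m

Mid-depth of clay below the ground surface: z = 3.8 + 6.4/2 = 7 m.
Total vertical stress at mid-clay: σ_v = 18×3.8 + 17.9×3.2 = 125.68 kPa.
Pore pressure: u = 9.81×(7 − 1.3) = 55.917 kPa.
Initial effective stress: σ'_0 = σ_v − u = 125.68 − 55.917 = 69.763 kPa.
Stress increase at mid-clay by the 2:1 spreading method:
Δσ = qB/(B+z) = 108×4/(4+7) = 39.273 kPa
Final effective stress: σ'_f = σ'_0 + Δσ = 69.763 + 39.273 = 109.04 kPa.
Normally consolidated clay, so the full stress increment lies on the virgin compression line:
S_c = C_c·H/(1+e₀)·log₁₀(σ'_f/σ'_0) = 0.32×6.4/(1+1.19)×log₁₀(109.04/69.763)
    = 0.93516 × 0.19396 = 0.1814 m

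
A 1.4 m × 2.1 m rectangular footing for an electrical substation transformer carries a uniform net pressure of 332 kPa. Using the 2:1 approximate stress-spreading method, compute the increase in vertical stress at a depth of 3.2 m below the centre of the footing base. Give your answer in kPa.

By the 2:1 method the load spreads at 1 horizontal : 2 vertical, so at depth z the loaded area has grown by z in each plan dimension:
Δσ = qBL/((B+z)(L+z)) = 332×1.4×2.1/((1.4+3.2)(2.1+3.2)) = 40.036 kPa

Δσ_z ≈ 40 kPa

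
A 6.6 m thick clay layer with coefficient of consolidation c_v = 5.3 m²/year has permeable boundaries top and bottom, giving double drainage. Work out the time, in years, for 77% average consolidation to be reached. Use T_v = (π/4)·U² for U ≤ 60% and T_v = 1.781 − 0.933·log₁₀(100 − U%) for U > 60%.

Drainage path length: H_d = H/2 = 3.3 m (double drainage).
U > 60%: T_v = 1.781 − 0.933·log₁₀(100 − 77) = 0.51051.
t = T_v·H_d²/c_v = 0.51051×3.3²/5.3 = 1.049 years.

t ≈ 1.05 years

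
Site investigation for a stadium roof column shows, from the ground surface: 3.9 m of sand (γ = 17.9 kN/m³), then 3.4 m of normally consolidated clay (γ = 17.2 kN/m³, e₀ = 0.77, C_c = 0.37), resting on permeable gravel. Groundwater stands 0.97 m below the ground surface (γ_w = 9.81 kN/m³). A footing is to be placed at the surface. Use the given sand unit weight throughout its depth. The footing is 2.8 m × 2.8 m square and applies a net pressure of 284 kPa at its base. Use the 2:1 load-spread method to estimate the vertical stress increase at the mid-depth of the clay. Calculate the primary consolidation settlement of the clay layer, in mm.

Mid-depth of clay below the ground surface: z = 3.9 + 3.4/2 = 5.6 m.
Total vertical stress at mid-clay: σ_v = 17.9×3.9 + 17.2×1.7 = 99.05 kPa.
Pore pressure: u = 9.81×(5.6 − 0.97) = 45.42 kPa.
Initial effective stress: σ'_0 = σ_v − u = 99.05 − 45.42 = 53.63 kPa.
Stress increase at mid-clay by the 2:1 spreading method:
Δσ = qBL/((B+z)(L+z)) = 284×2.8×2.8/((2.8+5.6)(2.8+5.6)) = 31.556 kPa
Final effective stress: σ'_f = σ'_0 + Δσ = 53.63 + 31.556 = 85.186 kPa.
Normally consolidated clay, so the full stress increment lies on the virgin compression line:
S_c = C_c·H/(1+e₀)·log₁₀(σ'_f/σ'_0) = 0.37×3.4/(1+0.77)×log₁₀(85.186/53.63)
    = 0.71073 × 0.20096 = 0.1428 m

S_c ≈ 143 mm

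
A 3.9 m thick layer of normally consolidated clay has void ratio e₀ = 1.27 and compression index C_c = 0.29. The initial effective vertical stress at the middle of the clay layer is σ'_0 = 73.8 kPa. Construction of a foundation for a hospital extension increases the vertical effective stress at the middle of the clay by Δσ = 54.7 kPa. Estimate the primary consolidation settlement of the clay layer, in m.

Final effective stress: σ'_f = σ'_0 + Δσ = 73.8 + 54.7 = 128.5 kPa.
Normally consolidated clay, so the full stress increment lies on the virgin compression line:
S_c = C_c·H/(1+e₀)·log₁₀(σ'_f/σ'_0) = 0.29×3.9/(1+1.27)×log₁₀(128.5/73.8)
    = 0.49824 × 0.24085 = 0.12 m

S_c ≈ 0.12 m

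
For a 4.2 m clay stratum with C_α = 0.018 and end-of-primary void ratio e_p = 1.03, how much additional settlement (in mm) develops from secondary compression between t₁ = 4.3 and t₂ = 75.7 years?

Secondary compression: S_s = C_α·H/(1+e_p)·log₁₀(t₂/t₁)
S_s = 0.018×4.2/(1+1.03)×log₁₀(75.7/4.3)
    = 0.03724 × 1.246 = 0.04639 m

S_s ≈ 46.4 mm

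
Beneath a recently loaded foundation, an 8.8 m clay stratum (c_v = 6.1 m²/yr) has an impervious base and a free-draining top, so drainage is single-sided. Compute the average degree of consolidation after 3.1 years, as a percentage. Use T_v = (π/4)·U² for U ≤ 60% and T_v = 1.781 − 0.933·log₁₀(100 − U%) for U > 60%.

Drainage path length: H_d = H = 8.8 m (single drainage).
T_v = c_v·t/H_d² = 6.1×3.1/8.8² = 0.24419.
T_v = 0.24419 corresponds to the U ≤ 60% branch:
U = √(4T_v/π) = 0.5576

U ≈ 55.8 %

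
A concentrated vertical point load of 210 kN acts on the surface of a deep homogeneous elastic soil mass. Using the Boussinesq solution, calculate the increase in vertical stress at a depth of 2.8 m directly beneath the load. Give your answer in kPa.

Boussinesq vertical stress below a point load on an elastic half-space:
Δσ_z = 3P/(2πz²) · [1 + (r/z)²]^(−5/2)
r/z = 0/2.8 = 0; [1+(r/z)²]^(−5/2) = 1.
Δσ_z = 3×210/(2π×2.8²) × 1 = 12.789 × 1 = 12.79 kPa

Δσ_z ≈ 12.8 kPa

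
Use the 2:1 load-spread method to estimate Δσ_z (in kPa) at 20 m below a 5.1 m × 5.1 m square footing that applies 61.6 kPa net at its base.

Δσ_z ≈ 2.54 kPa

By the 2:1 method the load spreads at 1 horizontal : 2 vertical, so at depth z the loaded area has grown by z in each plan dimension:
Δσ = qBL/((B+z)(L+z)) = 61.6×5.1×5.1/((5.1+20)(5.1+20)) = 2.5432 kPa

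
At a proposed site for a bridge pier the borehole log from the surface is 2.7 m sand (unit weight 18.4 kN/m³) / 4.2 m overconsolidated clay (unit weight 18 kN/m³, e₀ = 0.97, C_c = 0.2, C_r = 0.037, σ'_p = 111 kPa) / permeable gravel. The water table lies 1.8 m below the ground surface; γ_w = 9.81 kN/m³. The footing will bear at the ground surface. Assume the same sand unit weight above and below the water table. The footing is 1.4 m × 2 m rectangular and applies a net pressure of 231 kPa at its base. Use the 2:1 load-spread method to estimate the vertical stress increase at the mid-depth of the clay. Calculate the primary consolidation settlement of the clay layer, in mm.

S_c ≈ 8.03 mm

Mid-depth of clay below the ground surface: z = 2.7 + 4.2/2 = 4.8 m.
Total vertical stress at mid-clay: σ_v = 18.4×2.7 + 18×2.1 = 87.48 kPa.
Pore pressure: u = 9.81×(4.8 − 1.8) = 29.43 kPa.
Initial effective stress: σ'_0 = σ_v − u = 87.48 − 29.43 = 58.05 kPa.
Stress increase at mid-clay by the 2:1 spreading method:
Δσ = qBL/((B+z)(L+z)) = 231×1.4×2/((1.4+4.8)(2+4.8)) = 15.342 kPa
Final effective stress: σ'_f = 58.05 + 15.342 = 73.392 kPa.
σ'_f = 73.392 ≤ σ'_p = 111 kPa, so the clay remains overconsolidated and only the recompression index applies:
S_c = C_r·H/(1+e₀)·log₁₀(σ'_f/σ'_0) = 0.037×4.2/1.97×log₁₀(73.392/58.05)
    = 0.078884 × 0.10185 = 0.008034 m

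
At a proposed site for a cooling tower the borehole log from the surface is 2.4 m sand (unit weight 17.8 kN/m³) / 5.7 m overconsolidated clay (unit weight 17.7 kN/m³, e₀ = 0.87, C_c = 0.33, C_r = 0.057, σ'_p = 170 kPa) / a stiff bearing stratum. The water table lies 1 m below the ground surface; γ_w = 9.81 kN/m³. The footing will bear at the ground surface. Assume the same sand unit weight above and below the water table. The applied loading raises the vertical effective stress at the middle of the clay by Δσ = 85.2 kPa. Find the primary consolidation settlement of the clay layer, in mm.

S_c ≈ 73.7 mm

Mid-depth of clay below the ground surface: z = 2.4 + 5.7/2 = 5.25 m.
Total vertical stress at mid-clay: σ_v = 17.8×2.4 + 17.7×2.85 = 93.165 kPa.
Pore pressure: u = 9.81×(5.25 − 1) = 41.693 kPa.
Initial effective stress: σ'_0 = σ_v − u = 93.165 − 41.693 = 51.472 kPa.
Final effective stress: σ'_f = 51.472 + 85.2 = 136.67 kPa.
σ'_f = 136.67 ≤ σ'_p = 170 kPa, so the clay remains overconsolidated and only the recompression index applies:
S_c = C_r·H/(1+e₀)·log₁₀(σ'_f/σ'_0) = 0.057×5.7/1.87×log₁₀(136.67/51.472)
    = 0.17374 × 0.4241 = 0.07368 m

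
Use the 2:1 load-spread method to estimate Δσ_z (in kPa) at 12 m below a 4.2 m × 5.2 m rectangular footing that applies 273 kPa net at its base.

Δσ_z ≈ 21.4 kPa

By the 2:1 method the load spreads at 1 horizontal : 2 vertical, so at depth z the loaded area has grown by z in each plan dimension:
Δσ = qBL/((B+z)(L+z)) = 273×4.2×5.2/((4.2+12)(5.2+12)) = 21.398 kPa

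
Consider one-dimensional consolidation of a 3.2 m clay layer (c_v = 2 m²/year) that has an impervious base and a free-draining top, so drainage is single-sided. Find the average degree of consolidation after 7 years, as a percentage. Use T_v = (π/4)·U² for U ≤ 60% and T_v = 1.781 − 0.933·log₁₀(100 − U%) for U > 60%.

Drainage path length: H_d = H = 3.2 m (single drainage).
T_v = c_v·t/H_d² = 2×7/3.2² = 1.3672.
T_v = 1.3672 corresponds to the U > 60% branch:
U = 1 − 10^((1.781 − T_v)/0.933)/100 = 0.9722

U ≈ 97.2 %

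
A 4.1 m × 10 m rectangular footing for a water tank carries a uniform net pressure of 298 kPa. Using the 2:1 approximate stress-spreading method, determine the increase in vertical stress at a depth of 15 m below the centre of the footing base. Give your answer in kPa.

Δσ_z ≈ 25.6 kPa

By the 2:1 method the load spreads at 1 horizontal : 2 vertical, so at depth z the loaded area has grown by z in each plan dimension:
Δσ = qBL/((B+z)(L+z)) = 298×4.1×10/((4.1+15)(10+15)) = 25.587 kPa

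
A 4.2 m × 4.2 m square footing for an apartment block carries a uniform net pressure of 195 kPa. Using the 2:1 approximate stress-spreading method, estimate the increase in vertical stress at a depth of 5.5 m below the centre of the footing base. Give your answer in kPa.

Δσ_z ≈ 36.6 kPa

By the 2:1 method the load spreads at 1 horizontal : 2 vertical, so at depth z the loaded area has grown by z in each plan dimension:
Δσ = qBL/((B+z)(L+z)) = 195×4.2×4.2/((4.2+5.5)(4.2+5.5)) = 36.559 kPa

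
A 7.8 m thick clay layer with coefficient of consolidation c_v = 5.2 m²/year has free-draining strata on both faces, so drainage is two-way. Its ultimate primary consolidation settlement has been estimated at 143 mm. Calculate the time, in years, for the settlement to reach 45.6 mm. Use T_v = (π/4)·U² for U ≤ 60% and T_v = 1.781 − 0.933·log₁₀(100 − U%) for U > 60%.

Drainage path length: H_d = H/2 = 3.9 m (double drainage).
U = S(t)/S_ult = 45.6/143 = 0.3189.
U ≤ 60%: T_v = (π/4)·U² = (π/4)×0.31888² = 0.079863.
t = T_v·H_d²/c_v = 0.079863×3.9²/5.2 = 0.2336 years.

t ≈ 0.234 years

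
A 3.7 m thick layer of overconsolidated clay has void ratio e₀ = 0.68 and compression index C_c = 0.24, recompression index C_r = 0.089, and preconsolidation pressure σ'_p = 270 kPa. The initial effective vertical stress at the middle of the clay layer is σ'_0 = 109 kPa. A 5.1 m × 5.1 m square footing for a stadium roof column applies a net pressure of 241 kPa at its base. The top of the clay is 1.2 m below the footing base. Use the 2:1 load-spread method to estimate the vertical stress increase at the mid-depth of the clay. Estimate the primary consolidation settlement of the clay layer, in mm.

Mid-depth of clay below the footing base: z = 1.2 + 3.7/2 = 3.05 m.
Stress increase at mid-clay by the 2:1 spreading method:
Δσ = qBL/((B+z)(L+z)) = 241×5.1×5.1/((5.1+3.05)(5.1+3.05)) = 94.372 kPa
Final effective stress: σ'_f = 109 + 94.372 = 203.37 kPa.
σ'_f = 203.37 ≤ σ'_p = 270 kPa, so the clay remains overconsolidated and only the recompression index applies:
S_c = C_r·H/(1+e₀)·log₁₀(σ'_f/σ'_0) = 0.089×3.7/1.68×log₁₀(203.37/109)
    = 0.19601 × 0.27086 = 0.05309 m

S_c ≈ 53.1 mm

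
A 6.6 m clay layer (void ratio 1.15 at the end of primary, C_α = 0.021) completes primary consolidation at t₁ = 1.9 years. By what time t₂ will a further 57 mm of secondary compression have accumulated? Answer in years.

t₂ ≈ 14.6 years

S_s = C_α·H/(1+e_p)·log₁₀(t₂/t₁) ⇒ log₁₀(t₂/t₁) = S_s·(1+e_p)/(C_α·H).
log₁₀(t₂/t₁) = 0.057 × (1+1.15) / (0.021×6.6) = 0.8842
t₂ = t₁ × 10^0.8842 = 1.9 × 7.659 = 14.55 years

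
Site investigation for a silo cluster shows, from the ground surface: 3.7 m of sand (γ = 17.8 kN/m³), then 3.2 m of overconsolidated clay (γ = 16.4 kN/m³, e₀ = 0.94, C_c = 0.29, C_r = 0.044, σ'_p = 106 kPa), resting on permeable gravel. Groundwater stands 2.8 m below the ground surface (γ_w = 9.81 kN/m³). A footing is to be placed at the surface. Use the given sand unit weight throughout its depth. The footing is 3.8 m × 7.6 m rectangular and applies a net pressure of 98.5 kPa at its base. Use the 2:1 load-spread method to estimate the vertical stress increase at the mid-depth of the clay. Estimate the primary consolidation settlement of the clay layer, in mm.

Mid-depth of clay below the ground surface: z = 3.7 + 3.2/2 = 5.3 m.
Total vertical stress at mid-clay: σ_v = 17.8×3.7 + 16.4×1.6 = 92.1 kPa.
Pore pressure: u = 9.81×(5.3 − 2.8) = 24.525 kPa.
Initial effective stress: σ'_0 = σ_v − u = 92.1 − 24.525 = 67.575 kPa.
Stress increase at mid-clay by the 2:1 spreading method:
Δσ = qBL/((B+z)(L+z)) = 98.5×3.8×7.6/((3.8+5.3)(7.6+5.3)) = 24.233 kPa
Final effective stress: σ'_f = 67.575 + 24.233 = 91.808 kPa.
σ'_f = 91.808 ≤ σ'_p = 106 kPa, so the clay remains overconsolidated and only the recompression index applies:
S_c = C_r·H/(1+e₀)·log₁₀(σ'_f/σ'_0) = 0.044×3.2/1.94×log₁₀(91.808/67.575)
    = 0.072578 × 0.13309 = 0.009659 m

S_c ≈ 9.66 mm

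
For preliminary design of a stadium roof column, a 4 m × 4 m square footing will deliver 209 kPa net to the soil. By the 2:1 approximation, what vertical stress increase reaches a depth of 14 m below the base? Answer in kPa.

Δσ_z ≈ 10.3 kPa

By the 2:1 method the load spreads at 1 horizontal : 2 vertical, so at depth z the loaded area has grown by z in each plan dimension:
Δσ = qBL/((B+z)(L+z)) = 209×4×4/((4+14)(4+14)) = 10.321 kPa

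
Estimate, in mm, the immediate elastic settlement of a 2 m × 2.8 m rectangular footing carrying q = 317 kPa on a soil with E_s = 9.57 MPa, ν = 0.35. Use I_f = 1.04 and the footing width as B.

Immediate (elastic) settlement: S_e = q·B·(1−ν²)/E_s · I_f.
E_s = 9.57 MPa = 9570 kPa.
S_e = 317 × 2 × (1 − 0.35²) / 9570 × 1.04
    = 317 × 2 × 0.8775 / 9570 × 1.04
    = 0.06046 m = 60.46 mm

S_e ≈ 60.5 mm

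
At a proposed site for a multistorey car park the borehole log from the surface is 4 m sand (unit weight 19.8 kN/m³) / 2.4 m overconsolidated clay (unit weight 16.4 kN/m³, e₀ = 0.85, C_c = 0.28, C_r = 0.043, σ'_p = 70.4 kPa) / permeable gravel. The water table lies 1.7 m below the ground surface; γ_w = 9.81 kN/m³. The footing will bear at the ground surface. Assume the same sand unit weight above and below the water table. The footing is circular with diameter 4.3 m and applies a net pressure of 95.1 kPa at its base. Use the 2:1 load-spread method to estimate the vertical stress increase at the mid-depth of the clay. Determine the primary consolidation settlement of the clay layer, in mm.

Mid-depth of clay below the ground surface: z = 4 + 2.4/2 = 5.2 m.
Total vertical stress at mid-clay: σ_v = 19.8×4 + 16.4×1.2 = 98.88 kPa.
Pore pressure: u = 9.81×(5.2 − 1.7) = 34.335 kPa.
Initial effective stress: σ'_0 = σ_v − u = 98.88 − 34.335 = 64.545 kPa.
Stress increase at mid-clay by the 2:1 spreading method:
Δσ ≈ qD²/(D+z)² = 95.1×4.3²/(4.3+5.2)² = 19.484 kPa
Final effective stress: σ'_f = 64.545 + 19.484 = 84.029 kPa.
σ'_f = 84.029 > σ'_p = 70.4 kPa, so the stress path crosses the preconsolidation pressure — recompression up to σ'_p, then virgin compression beyond:
S_c = H/(1+e₀)·[C_r·log₁₀(σ'_p/σ'_0) + C_c·log₁₀(σ'_f/σ'_p)]
    = 2.4/1.85 × [0.043×log₁₀(70.4/64.545) + 0.28×log₁₀(84.029/70.4)]
    = 1.2973 × [0.0016215 + 0.02152] = 0.03002 m

S_c ≈ 30 mm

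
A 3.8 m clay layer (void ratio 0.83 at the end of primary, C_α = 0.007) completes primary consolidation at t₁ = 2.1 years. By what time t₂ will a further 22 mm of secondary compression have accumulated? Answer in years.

t₂ ≈ 68.5 years

S_s = C_α·H/(1+e_p)·log₁₀(t₂/t₁) ⇒ log₁₀(t₂/t₁) = S_s·(1+e_p)/(C_α·H).
log₁₀(t₂/t₁) = 0.022 × (1+0.83) / (0.007×3.8) = 1.514
t₂ = t₁ × 10^1.514 = 2.1 × 32.62 = 68.51 years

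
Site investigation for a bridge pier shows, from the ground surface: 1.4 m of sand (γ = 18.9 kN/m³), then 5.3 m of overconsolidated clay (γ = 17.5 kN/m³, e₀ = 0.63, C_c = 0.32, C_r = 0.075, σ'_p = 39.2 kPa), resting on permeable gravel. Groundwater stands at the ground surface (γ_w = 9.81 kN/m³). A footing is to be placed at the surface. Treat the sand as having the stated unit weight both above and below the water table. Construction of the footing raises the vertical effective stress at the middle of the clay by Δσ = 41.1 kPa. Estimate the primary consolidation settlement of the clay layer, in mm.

Mid-depth of clay below the ground surface: z = 1.4 + 5.3/2 = 4.05 m.
Total vertical stress at mid-clay: σ_v = 18.9×1.4 + 17.5×2.65 = 72.835 kPa.
Pore pressure: u = 9.81×(4.05 − 0) = 39.73 kPa.
Initial effective stress: σ'_0 = σ_v − u = 72.835 − 39.73 = 33.105 kPa.
Final effective stress: σ'_f = 33.105 + 41.1 = 74.205 kPa.
σ'_f = 74.205 > σ'_p = 39.2 kPa, so the stress path crosses the preconsolidation pressure — recompression up to σ'_p, then virgin compression beyond:
S_c = H/(1+e₀)·[C_r·log₁₀(σ'_p/σ'_0) + C_c·log₁₀(σ'_f/σ'_p)]
    = 5.3/1.63 × [0.075×log₁₀(39.2/33.105) + 0.32×log₁₀(74.205/39.2)]
    = 3.2515 × [0.0055044 + 0.088687] = 0.3063 m

S_c ≈ 306 mm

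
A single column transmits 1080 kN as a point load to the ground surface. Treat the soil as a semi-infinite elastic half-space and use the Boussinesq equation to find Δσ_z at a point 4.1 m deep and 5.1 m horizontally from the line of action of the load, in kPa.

Δσ_z ≈ 2.96 kPa

Boussinesq vertical stress below a point load on an elastic half-space:
Δσ_z = 3P/(2πz²) · [1 + (r/z)²]^(−5/2)
r/z = 5.1/4.1 = 1.2439; [1+(r/z)²]^(−5/2) = 0.096561.
Δσ_z = 3×1080/(2π×4.1²) × 0.096561 = 30.676 × 0.096561 = 2.962 kPa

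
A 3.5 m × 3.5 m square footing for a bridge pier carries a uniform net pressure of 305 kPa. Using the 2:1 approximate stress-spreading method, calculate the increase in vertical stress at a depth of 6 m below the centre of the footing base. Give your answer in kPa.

Δσ_z ≈ 41.4 kPa

By the 2:1 method the load spreads at 1 horizontal : 2 vertical, so at depth z the loaded area has grown by z in each plan dimension:
Δσ = qBL/((B+z)(L+z)) = 305×3.5×3.5/((3.5+6)(3.5+6)) = 41.399 kPa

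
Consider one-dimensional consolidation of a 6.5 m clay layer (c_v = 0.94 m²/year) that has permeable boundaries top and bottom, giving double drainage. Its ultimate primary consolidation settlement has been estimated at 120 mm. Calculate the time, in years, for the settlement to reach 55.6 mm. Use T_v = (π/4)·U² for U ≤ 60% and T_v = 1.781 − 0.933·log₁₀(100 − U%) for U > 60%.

t ≈ 1.89 years

Drainage path length: H_d = H/2 = 3.25 m (double drainage).
U = S(t)/S_ult = 55.6/120 = 0.4633.
U ≤ 60%: T_v = (π/4)·U² = (π/4)×0.46333² = 0.16861.
t = T_v·H_d²/c_v = 0.16861×3.25²/0.94 = 1.895 years.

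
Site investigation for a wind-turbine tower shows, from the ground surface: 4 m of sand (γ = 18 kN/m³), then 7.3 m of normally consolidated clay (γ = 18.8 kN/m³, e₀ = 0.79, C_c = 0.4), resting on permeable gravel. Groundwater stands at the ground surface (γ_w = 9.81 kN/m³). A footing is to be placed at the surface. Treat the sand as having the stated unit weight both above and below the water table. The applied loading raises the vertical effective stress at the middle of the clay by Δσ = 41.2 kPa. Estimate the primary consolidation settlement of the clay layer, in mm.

S_c ≈ 345 mm

Mid-depth of clay below the ground surface: z = 4 + 7.3/2 = 7.65 m.
Total vertical stress at mid-clay: σ_v = 18×4 + 18.8×3.65 = 140.62 kPa.
Pore pressure: u = 9.81×(7.65 − 0) = 75.047 kPa.
Initial effective stress: σ'_0 = σ_v − u = 140.62 − 75.047 = 65.573 kPa.
Final effective stress: σ'_f = σ'_0 + Δσ = 65.573 + 41.2 = 106.77 kPa.
Normally consolidated clay, so the full stress increment lies on the virgin compression line:
S_c = C_c·H/(1+e₀)·log₁₀(σ'_f/σ'_0) = 0.4×7.3/(1+0.79)×log₁₀(106.77/65.573)
    = 1.6313 × 0.21172 = 0.3454 m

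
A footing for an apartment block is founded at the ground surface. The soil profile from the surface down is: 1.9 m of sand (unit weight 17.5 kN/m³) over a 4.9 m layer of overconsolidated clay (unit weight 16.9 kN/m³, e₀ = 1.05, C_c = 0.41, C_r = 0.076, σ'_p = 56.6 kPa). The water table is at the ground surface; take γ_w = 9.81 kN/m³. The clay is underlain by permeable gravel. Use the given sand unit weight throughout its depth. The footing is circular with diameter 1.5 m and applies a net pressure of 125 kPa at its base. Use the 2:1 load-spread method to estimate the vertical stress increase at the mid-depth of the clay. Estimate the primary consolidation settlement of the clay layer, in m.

S_c ≈ 0.018 m

Mid-depth of clay below the ground surface: z = 1.9 + 4.9/2 = 4.35 m.
Total vertical stress at mid-clay: σ_v = 17.5×1.9 + 16.9×2.45 = 74.655 kPa.
Pore pressure: u = 9.81×(4.35 − 0) = 42.673 kPa.
Initial effective stress: σ'_0 = σ_v − u = 74.655 − 42.673 = 31.982 kPa.
Stress increase at mid-clay by the 2:1 spreading method:
Δσ ≈ qD²/(D+z)² = 125×1.5²/(1.5+4.35)² = 8.2183 kPa
Final effective stress: σ'_f = 31.982 + 8.2183 = 40.2 kPa.
σ'_f = 40.2 ≤ σ'_p = 56.6 kPa, so the clay remains overconsolidated and only the recompression index applies:
S_c = C_r·H/(1+e₀)·log₁₀(σ'_f/σ'_0) = 0.076×4.9/2.05×log₁₀(40.2/31.982)
    = 0.18166 × 0.09932 = 0.01804 m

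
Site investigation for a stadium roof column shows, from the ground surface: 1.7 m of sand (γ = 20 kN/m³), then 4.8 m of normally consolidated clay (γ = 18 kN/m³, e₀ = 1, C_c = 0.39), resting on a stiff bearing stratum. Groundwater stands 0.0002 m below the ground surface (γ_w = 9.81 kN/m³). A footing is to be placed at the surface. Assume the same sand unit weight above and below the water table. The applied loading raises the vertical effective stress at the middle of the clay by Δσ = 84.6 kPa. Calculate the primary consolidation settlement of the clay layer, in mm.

S_c ≈ 484 mm

Mid-depth of clay below the ground surface: z = 1.7 + 4.8/2 = 4.1 m.
Total vertical stress at mid-clay: σ_v = 20×1.7 + 18×2.4 = 77.2 kPa.
Pore pressure: u = 9.81×(4.1 − 0.0002) = 40.221 kPa.
Initial effective stress: σ'_0 = σ_v − u = 77.2 − 40.221 = 36.979 kPa.
Final effective stress: σ'_f = σ'_0 + Δσ = 36.979 + 84.6 = 121.58 kPa.
Normally consolidated clay, so the full stress increment lies on the virgin compression line:
S_c = C_c·H/(1+e₀)·log₁₀(σ'_f/σ'_0) = 0.39×4.8/(1+1)×log₁₀(121.58/36.979)
    = 0.936 × 0.51691 = 0.4838 m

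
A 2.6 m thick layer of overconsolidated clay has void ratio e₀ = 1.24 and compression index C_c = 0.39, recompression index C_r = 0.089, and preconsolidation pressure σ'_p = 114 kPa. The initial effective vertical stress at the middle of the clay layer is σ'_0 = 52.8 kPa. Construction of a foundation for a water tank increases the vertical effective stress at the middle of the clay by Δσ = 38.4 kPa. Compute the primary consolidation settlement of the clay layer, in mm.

S_c ≈ 24.5 mm

Final effective stress: σ'_f = 52.8 + 38.4 = 91.2 kPa.
σ'_f = 91.2 ≤ σ'_p = 114 kPa, so the clay remains overconsolidated and only the recompression index applies:
S_c = C_r·H/(1+e₀)·log₁₀(σ'_f/σ'_0) = 0.089×2.6/2.24×log₁₀(91.2/52.8)
    = 0.1033 × 0.23736 = 0.02452 m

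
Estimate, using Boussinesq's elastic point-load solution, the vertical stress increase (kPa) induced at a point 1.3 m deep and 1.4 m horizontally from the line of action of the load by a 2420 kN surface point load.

Δσ_z ≈ 99.7 kPa

Boussinesq vertical stress below a point load on an elastic half-space:
Δσ_z = 3P/(2πz²) · [1 + (r/z)²]^(−5/2)
r/z = 1.4/1.3 = 1.0769; [1+(r/z)²]^(−5/2) = 0.14588.
Δσ_z = 3×2420/(2π×1.3²) × 0.14588 = 683.71 × 0.14588 = 99.74 kPa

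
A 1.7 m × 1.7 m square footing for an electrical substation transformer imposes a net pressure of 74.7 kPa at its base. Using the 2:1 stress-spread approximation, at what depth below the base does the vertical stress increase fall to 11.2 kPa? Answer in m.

2:1 spreading — at depth z the loaded area has grown by z in each plan dimension:
qB²/(B+z)² = Δσ_z ⇒ z = B(√(q/Δσ_z) − 1) = 1.7×(√(74.7/11.2) − 1) = 2.69 m

z ≈ 2.69 m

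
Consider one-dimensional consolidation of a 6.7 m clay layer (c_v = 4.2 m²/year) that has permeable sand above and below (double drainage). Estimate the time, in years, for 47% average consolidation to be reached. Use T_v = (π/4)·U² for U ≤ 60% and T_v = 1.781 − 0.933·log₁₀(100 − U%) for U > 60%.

t ≈ 0.464 years

Drainage path length: H_d = H/2 = 3.35 m (double drainage).
U ≤ 60%: T_v = (π/4)·U² = (π/4)×0.47² = 0.17349.
t = T_v·H_d²/c_v = 0.17349×3.35²/4.2 = 0.4636 years.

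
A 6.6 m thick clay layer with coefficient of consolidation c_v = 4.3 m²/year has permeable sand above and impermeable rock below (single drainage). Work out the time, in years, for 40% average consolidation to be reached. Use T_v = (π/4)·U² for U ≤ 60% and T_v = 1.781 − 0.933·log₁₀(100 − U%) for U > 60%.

t ≈ 1.27 years

Drainage path length: H_d = H = 6.6 m (single drainage).
U ≤ 60%: T_v = (π/4)·U² = (π/4)×0.4² = 0.12566.
t = T_v·H_d²/c_v = 0.12566×6.6²/4.3 = 1.273 years.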